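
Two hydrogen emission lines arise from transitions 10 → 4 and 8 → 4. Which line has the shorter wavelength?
10 → 4

Calculate the energy for each transition:

Transition 10 → 4:
ΔE₁ = |E_4 - E_10| = |-13.6057/4² - (-13.6057/10²)|
ΔE₁ = |-0.85035625000 - (-0.13605700000)| = 0.71429925 eV

Transition 8 → 4:
ΔE₂ = |E_4 - E_8| = |-13.6057/4² - (-13.6057/8²)|
ΔE₂ = |-0.85035625000 - (-0.21258906250)| = 0.63776719 eV

Since 0.71429925 eV > 0.63776719 eV, the transition 10 → 4 emits the more energetic photon.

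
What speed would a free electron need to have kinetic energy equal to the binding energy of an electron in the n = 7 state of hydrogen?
3.1253e+05 m/s (or 0.104248% of c)

The binding energy at n = 7 for hydrogen is:
E_7 = -13.6057/7² = -0.27766735 eV
|E_7| = 0.27766735 eV

Convert to Joules:
KE = 0.27766735 eV × (1.602177 × 10⁻¹⁹ J/eV) = 4.448722e-20 J

Using KE = ½mv²:
v = √(2·KE/m_e)
v = √(2 × 4.448722e-20 J / 9.10938 × 10⁻³¹ kg)
v = 3.1253e+05 m/s

This is approximately 0.104248% the speed of light.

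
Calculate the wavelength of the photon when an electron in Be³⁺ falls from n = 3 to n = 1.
6.407333 nm

First, find the transition energy using E_n = -13.6057 Z² / n² eV:
E_3 = -13.6057 × 4² / 3² = -24.18791111 eV
E_1 = -13.6057 × 4² / 1² = -217.69120000 eV

Photon energy: |ΔE| = |E_1 - E_3| = 193.50328889 eV

Convert to wavelength using E = hc/λ with hc = 1239.84 eV·nm:
λ = hc/E = 1239.84 eV·nm / 193.50328889 eV
λ = 6.407333 nm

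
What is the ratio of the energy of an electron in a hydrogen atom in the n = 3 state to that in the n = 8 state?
7.1111

Using E_n = -13.6057 Z² / n² eV with Z = 1:

E_3 = -13.6057 / 3² = -13.6057 / 9 = -1.5117444444 eV
E_8 = -13.6057 / 8² = -13.6057 / 64 = -0.2125890625 eV

The ratio is:
E_3/E_8 = (-1.5117444444) / (-0.2125890625)
E_3/E_8 = (-13.6057/9) / (-13.6057/64)
E_3/E_8 = 64/9
E_3/E_8 = 7.1111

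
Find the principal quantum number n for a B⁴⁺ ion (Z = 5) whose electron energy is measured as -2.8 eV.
n = 11

The exact energy levels follow E_n = -13.6057 Z² / n² eV with Z = 5.

The measured value (-2.8 eV) is reported to only 2 significant figures, so we must test candidate n values and see which one matches to that precision.

Candidate energies:
  n = 9:  E = -13.6057 × 5² / 9² = -4.19929 eV
  n = 10:  E = -13.6057 × 5² / 10² = -3.40143 eV
  n = 11:  E = -13.6057 × 5² / 11² = -2.81110 eV  ← matches
  n = 12:  E = -13.6057 × 5² / 12² = -2.36210 eV
  n = 13:  E = -13.6057 × 5² / 13² = -2.01268 eV

Checking against the measurement of -2.8 eV (2 sig figs), only n = 11 agrees:
E_11 = -2.81110 eV, which rounds to -2.8 eV ✓

Therefore n = 11.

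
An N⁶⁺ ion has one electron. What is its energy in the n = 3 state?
-74.075 eV

For hydrogen-like ions, the energy levels scale with Z²:
E_n = -13.6057 Z² / n² eV

For N⁶⁺ (Z = 7) at n = 3:
E_3 = -13.6057 × 7² / 3²
E_3 = -13.6057 × 49 / 9
E_3 = -666.6793 / 9
E_3 = -74.075 eV

The energy is 49 times more negative than hydrogen at the same n due to the stronger nuclear charge.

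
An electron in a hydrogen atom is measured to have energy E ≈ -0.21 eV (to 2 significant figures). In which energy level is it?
n = 8

The exact energy levels follow E_n = -13.6057 eV / n².

The measured value (-0.21 eV) is reported to only 2 significant figures, so we must test candidate n values and see which one matches to that precision.

Candidate energies:
  n = 6:  E = -13.6057/6² = -0.37794 eV
  n = 7:  E = -13.6057/7² = -0.27767 eV
  n = 8:  E = -13.6057/8² = -0.21259 eV  ← matches
  n = 9:  E = -13.6057/9² = -0.16797 eV
  n = 10:  E = -13.6057/10² = -0.13606 eV

Checking against the measurement of -0.21 eV (2 sig figs), only n = 8 agrees:
E_8 = -0.21259 eV, which rounds to -0.21 eV ✓

Therefore n = 8.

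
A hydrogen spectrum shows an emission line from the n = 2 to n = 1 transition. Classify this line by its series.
Lyman series

The spectral series in hydrogen are named based on the final (lower) energy level:
- Lyman series: n_final = 1 (ultraviolet)
- Balmer series: n_final = 2 (visible/near-UV)
- Paschen series: n_final = 3 (infrared)
- Brackett series: n_final = 4 (infrared)
- Pfund series: n_final = 5 (far infrared)

Since this transition ends at n = 1, it belongs to the Lyman series.

For reference, this 2 → 1 line has photon energy
ΔE = 13.6057 eV × (1/1² - 1/2²) = 10.204275 eV,
corresponding to wavelength λ = hc/ΔE = 1239.84 eV·nm / 10.204275 eV = 121.502 nm in the ultraviolet region.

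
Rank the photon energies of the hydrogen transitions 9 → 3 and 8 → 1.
8 → 1

Calculate the energy for each transition:

Transition 9 → 3:
ΔE₁ = |E_3 - E_9| = |-13.6057/3² - (-13.6057/9²)|
ΔE₁ = |-1.5117444444 - (-0.1679716049)| = 1.3437728 eV

Transition 8 → 1:
ΔE₂ = |E_1 - E_8| = |-13.6057/1² - (-13.6057/8²)|
ΔE₂ = |-13.6057000000 - (-0.2125890625)| = 13.3931109 eV

Since 13.3931109 eV > 1.3437728 eV, the transition 8 → 1 emits the more energetic photon.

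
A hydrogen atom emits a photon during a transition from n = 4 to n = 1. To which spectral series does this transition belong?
Lyman series

The spectral series in hydrogen are named based on the final (lower) energy level:
- Lyman series: n_final = 1 (ultraviolet)
- Balmer series: n_final = 2 (visible/near-UV)
- Paschen series: n_final = 3 (infrared)
- Brackett series: n_final = 4 (infrared)
- Pfund series: n_final = 5 (far infrared)

Since this transition ends at n = 1, it belongs to the Lyman series.

For reference, this 4 → 1 line has photon energy
ΔE = 13.6057 eV × (1/1² - 1/4²) = 12.75534375 eV,
corresponding to wavelength λ = hc/ΔE = 1239.84 eV·nm / 12.75534375 eV = 97.201614 nm in the ultraviolet region.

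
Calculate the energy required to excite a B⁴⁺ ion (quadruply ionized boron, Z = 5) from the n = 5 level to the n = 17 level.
12.429 eV

The energy levels of a hydrogen-like atom are E_n = -13.6057 Z² eV / n².

Energy at n = 5: E_5 = -13.6057 × 5² / 5² = -13.605700 eV
Energy at n = 17: E_17 = -13.6057 × 5² / 17² = -1.176964 eV

The excitation energy is the difference:
ΔE = E_17 - E_5
ΔE = -1.176964 - (-13.605700)
ΔE = 12.429 eV

Since this is positive, energy must be absorbed (photon absorption).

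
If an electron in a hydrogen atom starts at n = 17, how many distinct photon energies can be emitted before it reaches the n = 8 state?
45

The electron can occupy levels n = 8, 9, ..., 17 during de-excitation — that is m = 17 - 8 + 1 = 10 distinct levels.

The number of distinct spectral lines equals the number of ways to choose 2 of these m levels (each pair gives one possible emission transition):

Number of lines = m(m-1)/2 = 10×9/2 = 45

These correspond to all possible transitions between the 10 levels:
17 → 16, 17 → 15, 17 → 14, 17 → 13, 17 → 12, 17 → 11, 17 → 10, 17 → 9...

Each transition produces a photon with a unique energy (and thus wavelength). This count does not depend on Z.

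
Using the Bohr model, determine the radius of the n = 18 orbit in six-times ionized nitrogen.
2.4493 nm (or 24.4933 Å)

The Bohr radius formula is:
r_n = n² a₀ / Z

where a₀ = 0.0529177 nm is the Bohr radius.

For N⁶⁺ (Z = 7) at n = 18:
r_18 = 18² × 0.0529177 nm / 7
r_18 = 324 × 0.0529177 nm / 7
r_18 = 17.14533 nm / 7
r_18 = 2.4493 nm

The electron orbits at approximately 2.4493 nm from the nucleus.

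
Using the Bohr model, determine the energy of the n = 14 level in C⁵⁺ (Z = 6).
-2.50 eV

For hydrogen-like ions, the energy levels scale with Z²:
E_n = -13.6057 Z² / n² eV

For C⁵⁺ (Z = 6) at n = 14:
E_14 = -13.6057 × 6² / 14²
E_14 = -13.6057 × 36 / 196
E_14 = -489.8052 / 196
E_14 = -2.50 eV

The energy is 36 times more negative than hydrogen at the same n due to the stronger nuclear charge.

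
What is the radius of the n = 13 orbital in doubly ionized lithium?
2.9810 nm (or 29.8103 Å)

The Bohr radius formula is:
r_n = n² a₀ / Z

where a₀ = 0.0529177 nm is the Bohr radius.

For Li²⁺ (Z = 3) at n = 13:
r_13 = 13² × 0.0529177 nm / 3
r_13 = 169 × 0.0529177 nm / 3
r_13 = 8.94309 nm / 3
r_13 = 2.9810 nm

The electron orbits at approximately 2.9810 nm from the nucleus.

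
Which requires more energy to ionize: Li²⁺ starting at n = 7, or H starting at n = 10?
Li²⁺ at n = 7 (E = -2.499 eV)

Using E_n = -13.6057 Z² / n² eV:

Li²⁺ (Z = 3) at n = 7:
E = -13.6057 × 3² / 7² = -13.6057 × 9 / 49 = -2.499006 eV

H (Z = 1) at n = 10:
E = -13.6057 × 1² / 10² = -13.6057 × 1 / 100 = -0.136057 eV

Since -2.499006 eV < -0.136057 eV,
Li²⁺ at n = 7 is more tightly bound (requires more energy to ionize).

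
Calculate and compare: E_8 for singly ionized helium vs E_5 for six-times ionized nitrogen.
N⁶⁺ at n = 5 (E = -26.667 eV)

Using E_n = -13.6057 Z² / n² eV:

He⁺ (Z = 2) at n = 8:
E = -13.6057 × 2² / 8² = -13.6057 × 4 / 64 = -0.850356 eV

N⁶⁺ (Z = 7) at n = 5:
E = -13.6057 × 7² / 5² = -13.6057 × 49 / 25 = -26.667172 eV

Since -26.667172 eV < -0.850356 eV,
N⁶⁺ at n = 5 is more tightly bound (requires more energy to ionize).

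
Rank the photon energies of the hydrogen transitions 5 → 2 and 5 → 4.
5 → 2

Calculate the energy for each transition:

Transition 5 → 2:
ΔE₁ = |E_2 - E_5| = |-13.6057/2² - (-13.6057/5²)|
ΔE₁ = |-3.401425000000 - (-0.544228000000)| = 2.857197000 eV

Transition 5 → 4:
ΔE₂ = |E_4 - E_5| = |-13.6057/4² - (-13.6057/5²)|
ΔE₂ = |-0.850356250000 - (-0.544228000000)| = 0.306128250 eV

Since 2.857197000 eV > 0.306128250 eV, the transition 5 → 2 emits the more energetic photon.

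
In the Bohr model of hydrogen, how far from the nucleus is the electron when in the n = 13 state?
8.9431 nm (or 89.4309 Å)

The Bohr radius formula is:
r_n = n² a₀ / Z

where a₀ = 0.0529177 nm is the Bohr radius.

For H (Z = 1) at n = 13:
r_13 = 13² × 0.0529177 nm / 1
r_13 = 169 × 0.0529177 nm / 1
r_13 = 8.94309 nm / 1
r_13 = 8.9431 nm

The electron orbits at approximately 8.9431 nm from the nucleus.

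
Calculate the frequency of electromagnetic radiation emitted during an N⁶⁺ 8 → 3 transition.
1.5393e+16 Hz

First, find the transition energy:
E_8 = -13.6057 × 7² / 8² = -10.4168641 eV
E_3 = -13.6057 × 7² / 3² = -74.0754778 eV
|ΔE| = |E_3 - E_8| = 63.6586137 eV

Convert to Joules: E = 63.6586137 eV × (1.602177 × 10⁻¹⁹ J/eV) = 1.019924e-17 J

Using E = hf:
f = E/h = 1.019924e-17 J / (6.62607 × 10⁻³⁴ J·s)
f = 1.5393e+16 Hz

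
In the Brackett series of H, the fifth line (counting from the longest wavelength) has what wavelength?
1816.9225 nm

The lines of a series are numbered from the longest wavelength (smallest ΔE) outward; the fifth line is the transition from n = n_f + 5 to n_f.
The Brackett series has all transitions ending at n_f = 4.

For H, the fifth line (ε-line) is the jump from n = 9 to n = 4:
E_9 = -13.6057 / 9² = -0.1679716049 eV
E_4 = -13.6057 / 4² = -0.8503562500 eV
ΔE = E_9 - E_4 = 0.6823846451 eV

λ = hc/E = 1239.84 eV·nm / 0.6823846451 eV
λ = 1816.9225 nm

This is the ε-line of the Brackett series in H.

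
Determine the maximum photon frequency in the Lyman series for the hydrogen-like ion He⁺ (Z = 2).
1.3159e+16 Hz

The series limit corresponds to the transition from n = ∞ to n = 1.
This is the highest energy (shortest wavelength) transition in the Lyman series.

E_∞ = 0 eV
E_1 = -13.6057 × 2² / 1² = -54.4228000 eV

Energy at series limit:
ΔE = E_∞ - E_1 = 0 - (-54.4228000) = 54.4228000 eV
E = 54.4228000 eV × (1.602177 × 10⁻¹⁹ J/eV) = 8.719496e-18 J
f = E/h = 8.719496e-18 J / (6.62607 × 10⁻³⁴ J·s) = 1.3159e+16 Hz

This energy equals the ionization energy from the n = 1 state of He⁺.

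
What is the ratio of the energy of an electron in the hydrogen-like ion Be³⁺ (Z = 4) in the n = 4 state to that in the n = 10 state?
6.25

Using E_n = -13.6057 Z² / n² eV with Z = 4:

E_4 = -13.6057 × 4² / 4² = -217.6912 / 16 = -13.60570000 eV
E_10 = -13.6057 × 4² / 10² = -217.6912 / 100 = -2.17691200 eV

The ratio is:
E_4/E_10 = (-13.60570000) / (-2.17691200)
E_4/E_10 = (-217.6912/16) / (-217.6912/100)
E_4/E_10 = 100/16
E_4/E_10 = 6.25
(Note: the Z² factors cancel in the ratio.)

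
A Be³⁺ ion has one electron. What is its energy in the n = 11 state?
-1.799101 eV

For hydrogen-like ions, the energy levels scale with Z²:
E_n = -13.6057 Z² / n² eV

For Be³⁺ (Z = 4) at n = 11:
E_11 = -13.6057 × 4² / 11²
E_11 = -13.6057 × 16 / 121
E_11 = -217.6912 / 121
E_11 = -1.799101 eV

The energy is 16 times more negative than hydrogen at the same n due to the stronger nuclear charge.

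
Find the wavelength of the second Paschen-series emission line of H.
1281.46659 nm

The lines of a series are numbered from the longest wavelength (smallest ΔE) outward; the second line is the transition from n = n_f + 2 to n_f.
The Paschen series has all transitions ending at n_f = 3.

For H, the second line (β-line) is the jump from n = 5 to n = 3:
E_5 = -13.6057 / 5² = -0.54422800000 eV
E_3 = -13.6057 / 3² = -1.51174444444 eV
ΔE = E_5 - E_3 = 0.96751644444 eV

λ = hc/E = 1239.84 eV·nm / 0.96751644444 eV
λ = 1281.46659 nm

This is the β-line of the Paschen series in H.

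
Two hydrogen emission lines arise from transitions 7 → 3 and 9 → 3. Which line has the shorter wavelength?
9 → 3

Calculate the energy for each transition:

Transition 7 → 3:
ΔE₁ = |E_3 - E_7| = |-13.6057/3² - (-13.6057/7²)|
ΔE₁ = |-1.511744444 - (-0.277667347)| = 1.234077 eV

Transition 9 → 3:
ΔE₂ = |E_3 - E_9| = |-13.6057/3² - (-13.6057/9²)|
ΔE₂ = |-1.511744444 - (-0.167971605)| = 1.343773 eV

Since 1.343773 eV > 1.234077 eV, the transition 9 → 3 emits the more energetic photon.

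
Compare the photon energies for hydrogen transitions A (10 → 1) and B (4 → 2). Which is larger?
10 → 1

Calculate the energy for each transition:

Transition 10 → 1:
ΔE₁ = |E_1 - E_10| = |-13.6057/1² - (-13.6057/10²)|
ΔE₁ = |-13.6057000000 - (-0.1360570000)| = 13.4696430 eV

Transition 4 → 2:
ΔE₂ = |E_2 - E_4| = |-13.6057/2² - (-13.6057/4²)|
ΔE₂ = |-3.4014250000 - (-0.8503562500)| = 2.5510688 eV

Since 13.4696430 eV > 2.5510688 eV, the transition 10 → 1 emits the more energetic photon.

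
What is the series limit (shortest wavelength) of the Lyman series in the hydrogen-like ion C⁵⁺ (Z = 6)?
2.531292 nm

The series limit corresponds to the transition from n = ∞ to n = 1.
This is the highest energy (shortest wavelength) transition in the Lyman series.

E_∞ = 0 eV
E_1 = -13.6057 × 6² / 1² = -489.80520000 eV

Energy at series limit:
ΔE = E_∞ - E_1 = 0 - (-489.80520000) = 489.80520000 eV
λ = hc/E = 1239.84 eV·nm / 489.80520000 eV = 2.531292 nm

This energy equals the ionization energy from the n = 1 state of C⁵⁺.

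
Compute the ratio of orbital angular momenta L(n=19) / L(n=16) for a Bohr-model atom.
1.187500

In the Bohr model, L_n = nℏ, so the ratio is purely the ratio of quantum numbers:

L_19/L_16 = 19ℏ / 16ℏ = 19/16 = 1.187500

The angular momentum scales linearly with n.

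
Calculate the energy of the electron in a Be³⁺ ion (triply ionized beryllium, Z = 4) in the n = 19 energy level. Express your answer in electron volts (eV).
-0.603023 eV

The energy levels of a hydrogen-like atom are given by:
E_n = -13.6057 Z² / n² eV  (with Z = 4 for Be³⁺)

For n = 19:
E_19 = -13.6057 × 4² / 19²
E_19 = -13.6057 × 16 / 361
E_19 = -0.603023 eV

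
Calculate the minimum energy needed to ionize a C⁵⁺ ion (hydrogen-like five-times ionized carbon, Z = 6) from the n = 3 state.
54.42 eV

The ionization energy is the energy needed to remove the electron completely (n → ∞).

For a hydrogen-like ion with Z = 6, E_n = -13.6057 Z² / n² eV.

At n = 3: E_3 = -13.6057 × 6² / 3² = -54.42280 eV
At n = ∞: E_∞ = 0 eV

Ionization energy = E_∞ - E_3 = 0 - (-54.42280) = 54.42280 eV
Ionization energy ≈ 54.42 eV

This is also called the binding energy of the electron in state n = 3.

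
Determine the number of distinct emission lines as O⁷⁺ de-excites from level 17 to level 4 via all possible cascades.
91

The electron can occupy levels n = 4, 5, ..., 17 during de-excitation — that is m = 17 - 4 + 1 = 14 distinct levels.

The number of distinct spectral lines equals the number of ways to choose 2 of these m levels (each pair gives one possible emission transition):

Number of lines = m(m-1)/2 = 14×13/2 = 91

These correspond to all possible transitions between the 14 levels:
17 → 16, 17 → 15, 17 → 14, 17 → 13, 17 → 12, 17 → 11, 17 → 10, 17 → 9...

Each transition produces a photon with a unique energy (and thus wavelength). This count does not depend on Z.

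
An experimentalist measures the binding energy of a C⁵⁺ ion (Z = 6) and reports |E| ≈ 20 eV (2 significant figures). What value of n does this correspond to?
n = 5

The exact energy levels follow E_n = -13.6057 Z² / n² eV with Z = 6.

The measured value (-20 eV) is reported to only 2 significant figures, so we must test candidate n values and see which one matches to that precision.

Candidate energies:
  n = 3:  E = -13.6057 × 6² / 3² = -54.422800 eV
  n = 4:  E = -13.6057 × 6² / 4² = -30.612825 eV
  n = 5:  E = -13.6057 × 6² / 5² = -19.592208 eV  ← matches
  n = 6:  E = -13.6057 × 6² / 6² = -13.605700 eV
  n = 7:  E = -13.6057 × 6² / 7² = -9.996024 eV

Checking against the measurement of -20 eV (2 sig figs), only n = 5 agrees:
E_5 = -19.592208 eV, which rounds to -20 eV ✓

Therefore n = 5.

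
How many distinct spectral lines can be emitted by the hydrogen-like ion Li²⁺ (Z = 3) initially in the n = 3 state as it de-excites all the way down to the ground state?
3

The electron can occupy levels n = 1, 2, ..., 3 during de-excitation — that is m = 3 - 1 + 1 = 3 distinct levels.

The number of distinct spectral lines equals the number of ways to choose 2 of these m levels (each pair gives one possible emission transition):

Number of lines = m(m-1)/2 = 3×2/2 = 3

These correspond to all possible transitions between the 3 levels:
3 → 2, 3 → 1, 2 → 1

Each transition produces a photon with a unique energy (and thus wavelength). This count does not depend on Z.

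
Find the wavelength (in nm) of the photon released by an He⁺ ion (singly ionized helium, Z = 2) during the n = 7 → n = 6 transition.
3091.29172 nm

First, find the transition energy using E_n = -13.6057 Z² / n² eV:
E_7 = -13.6057 × 2² / 7² = -1.11066938776 eV
E_6 = -13.6057 × 2² / 6² = -1.51174444444 eV

Photon energy: |ΔE| = |E_6 - E_7| = 0.40107505668 eV

Convert to wavelength using E = hc/λ with hc = 1239.84 eV·nm:
λ = hc/E = 1239.84 eV·nm / 0.40107505668 eV
λ = 3091.29172 nm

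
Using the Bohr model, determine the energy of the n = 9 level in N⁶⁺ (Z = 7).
-8.230609 eV

For hydrogen-like ions, the energy levels scale with Z²:
E_n = -13.6057 Z² / n² eV

For N⁶⁺ (Z = 7) at n = 9:
E_9 = -13.6057 × 7² / 9²
E_9 = -13.6057 × 49 / 81
E_9 = -666.6793 / 81
E_9 = -8.230609 eV

The energy is 49 times more negative than hydrogen at the same n due to the stronger nuclear charge.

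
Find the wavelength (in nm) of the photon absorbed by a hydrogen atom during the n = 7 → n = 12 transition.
6768.30 nm

First, find the transition energy using E_n = -13.6057 / n² eV:
E_7 = -13.6057 / 7² = -0.27766735 eV
E_12 = -13.6057 / 12² = -0.09448403 eV

Photon energy: |ΔE| = |E_12 - E_7| = 0.18318332 eV

Convert to wavelength using E = hc/λ with hc = 1239.84 eV·nm:
λ = hc/E = 1239.84 eV·nm / 0.18318332 eV
λ = 6768.30 nm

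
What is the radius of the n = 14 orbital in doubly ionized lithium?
3.4573 nm (or 34.5729 Å)

The Bohr radius formula is:
r_n = n² a₀ / Z

where a₀ = 0.0529177 nm is the Bohr radius.

For Li²⁺ (Z = 3) at n = 14:
r_14 = 14² × 0.0529177 nm / 3
r_14 = 196 × 0.0529177 nm / 3
r_14 = 10.37187 nm / 3
r_14 = 3.4573 nm

The electron orbits at approximately 3.4573 nm from the nucleus.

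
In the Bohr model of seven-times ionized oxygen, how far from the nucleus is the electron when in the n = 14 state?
1.2965 nm (or 12.9648 Å)

The Bohr radius formula is:
r_n = n² a₀ / Z

where a₀ = 0.0529177 nm is the Bohr radius.

For O⁷⁺ (Z = 8) at n = 14:
r_14 = 14² × 0.0529177 nm / 8
r_14 = 196 × 0.0529177 nm / 8
r_14 = 10.37187 nm / 8
r_14 = 1.2965 nm

The electron orbits at approximately 1.2965 nm from the nucleus.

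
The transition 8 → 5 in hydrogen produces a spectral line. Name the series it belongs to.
Pfund series

The spectral series in hydrogen are named based on the final (lower) energy level:
- Lyman series: n_final = 1 (ultraviolet)
- Balmer series: n_final = 2 (visible/near-UV)
- Paschen series: n_final = 3 (infrared)
- Brackett series: n_final = 4 (infrared)
- Pfund series: n_final = 5 (far infrared)

Since this transition ends at n = 5, it belongs to the Pfund series.

For reference, this 8 → 5 line has photon energy
ΔE = 13.6057 eV × (1/5² - 1/8²) = 0.33163894 eV,
corresponding to wavelength λ = hc/ΔE = 1239.84 eV·nm / 0.33163894 eV = 3738.52 nm in the far infrared region.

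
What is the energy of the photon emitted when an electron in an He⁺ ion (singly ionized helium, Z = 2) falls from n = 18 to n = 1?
54.255 eV

The energy levels are E_n = -13.6057 Z² eV / n².

Energy at n = 18: E_18 = -13.6057 × 2² / 18² = -0.167972 eV
Energy at n = 1: E_1 = -13.6057 × 2² / 1² = -54.422800 eV

For emission (electron falling to lower state), the photon energy is:
E_photon = E_18 - E_1 = |-0.167972 - (-54.422800)|
E_photon = 54.255 eV

This energy is carried away by the emitted photon.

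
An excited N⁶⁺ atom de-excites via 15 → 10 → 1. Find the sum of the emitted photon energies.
663.7163 eV

The energy levels of N⁶⁺ are E_n = -13.6057 × 7² / n² eV.

First transition (15 → 10):
ΔE₁ = |E_10 - E_15|
ΔE₁ = |-6.6667930000 - (-2.9630191111)| = 3.7037739 eV

Second transition (10 → 1):
ΔE₂ = |E_1 - E_10|
ΔE₂ = |-666.6793000000 - (-6.6667930000)| = 660.0125070 eV

Total energy released:
E_total = ΔE₁ + ΔE₂ = 3.7037739 + 660.0125070 = 663.7163 eV

Note: This equals the direct transition 15 → 1: 663.7163 eV ✓
Energy is conserved regardless of the path taken.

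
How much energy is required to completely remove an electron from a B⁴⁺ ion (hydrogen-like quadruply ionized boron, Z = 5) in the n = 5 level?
13.61 eV

The ionization energy is the energy needed to remove the electron completely (n → ∞).

For a hydrogen-like ion with Z = 5, E_n = -13.6057 Z² / n² eV.

At n = 5: E_5 = -13.6057 × 5² / 5² = -13.60570 eV
At n = ∞: E_∞ = 0 eV

Ionization energy = E_∞ - E_5 = 0 - (-13.60570) = 13.60570 eV
Ionization energy ≈ 13.61 eV

This is also called the binding energy of the electron in state n = 5.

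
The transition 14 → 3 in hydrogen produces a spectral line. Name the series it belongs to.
Paschen series

The spectral series in hydrogen are named based on the final (lower) energy level:
- Lyman series: n_final = 1 (ultraviolet)
- Balmer series: n_final = 2 (visible/near-UV)
- Paschen series: n_final = 3 (infrared)
- Brackett series: n_final = 4 (infrared)
- Pfund series: n_final = 5 (far infrared)

Since this transition ends at n = 3, it belongs to the Paschen series.

For reference, this 14 → 3 line has photon energy
ΔE = 13.6057 eV × (1/3² - 1/14²) = 1.442327608 eV,
corresponding to wavelength λ = hc/ΔE = 1239.84 eV·nm / 1.442327608 eV = 859.61053 nm in the infrared region.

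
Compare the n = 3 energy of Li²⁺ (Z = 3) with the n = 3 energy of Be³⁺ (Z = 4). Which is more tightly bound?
Be³⁺ at n = 3 (E = -24.1879 eV)

Using E_n = -13.6057 Z² / n² eV:

Li²⁺ (Z = 3) at n = 3:
E = -13.6057 × 3² / 3² = -13.6057 × 9 / 9 = -13.6057000 eV

Be³⁺ (Z = 4) at n = 3:
E = -13.6057 × 4² / 3² = -13.6057 × 16 / 9 = -24.1879111 eV

Since -24.1879111 eV < -13.6057000 eV,
Be³⁺ at n = 3 is more tightly bound (requires more energy to ionize).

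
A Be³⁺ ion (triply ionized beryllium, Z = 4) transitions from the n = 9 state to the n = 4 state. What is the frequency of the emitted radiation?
2.640e+15 Hz

First, find the transition energy:
E_9 = -13.6057 × 4² / 9² = -2.68754568 eV
E_4 = -13.6057 × 4² / 4² = -13.60570000 eV
|ΔE| = |E_4 - E_9| = 10.91815432 eV

Convert to Joules: E = 10.91815432 eV × (1.602177 × 10⁻¹⁹ J/eV) = 1.74928e-18 J

Using E = hf:
f = E/h = 1.74928e-18 J / (6.62607 × 10⁻³⁴ J·s)
f = 2.640e+15 Hz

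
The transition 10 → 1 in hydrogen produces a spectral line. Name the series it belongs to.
Lyman series

The spectral series in hydrogen are named based on the final (lower) energy level:
- Lyman series: n_final = 1 (ultraviolet)
- Balmer series: n_final = 2 (visible/near-UV)
- Paschen series: n_final = 3 (infrared)
- Brackett series: n_final = 4 (infrared)
- Pfund series: n_final = 5 (far infrared)

Since this transition ends at n = 1, it belongs to the Lyman series.

For reference, this 10 → 1 line has photon energy
ΔE = 13.6057 eV × (1/1² - 1/10²) = 13.469643 eV,
corresponding to wavelength λ = hc/ΔE = 1239.84 eV·nm / 13.469643 eV = 92.0470 nm in the ultraviolet region.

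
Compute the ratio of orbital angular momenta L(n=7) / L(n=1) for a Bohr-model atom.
7.000000

In the Bohr model, L_n = nℏ, so the ratio is purely the ratio of quantum numbers:

L_7/L_1 = 7ℏ / 1ℏ = 7/1 = 7.000000

The angular momentum scales linearly with n.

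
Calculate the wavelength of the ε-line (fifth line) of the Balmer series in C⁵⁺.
11.025 nm

The lines of a series are numbered from the longest wavelength (smallest ΔE) outward; the fifth line is the transition from n = n_f + 5 to n_f.
The Balmer series has all transitions ending at n_f = 2.

For C⁵⁺ (Z = 6), the fifth line (ε-line) is the jump from n = 7 to n = 2:
E_7 = -13.6057 × 6² / 7² = -9.99602 eV
E_2 = -13.6057 × 6² / 2² = -122.45130 eV
ΔE = E_7 - E_2 = 112.45528 eV

λ = hc/E = 1239.84 eV·nm / 112.45528 eV
λ = 11.025 nm

This is the ε-line of the Balmer series in C⁵⁺.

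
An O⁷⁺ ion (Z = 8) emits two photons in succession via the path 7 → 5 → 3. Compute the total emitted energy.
78.98 eV

The energy levels of O⁷⁺ are E_n = -13.6057 × 8² / n² eV.

First transition (7 → 5):
ΔE₁ = |E_5 - E_7|
ΔE₁ = |-34.83059200 - (-17.77071020)| = 17.05988 eV

Second transition (5 → 3):
ΔE₂ = |E_3 - E_5|
ΔE₂ = |-96.75164444 - (-34.83059200)| = 61.92105 eV

Total energy released:
E_total = ΔE₁ + ΔE₂ = 17.05988 + 61.92105 = 78.98 eV

Note: This equals the direct transition 7 → 3: 78.98 eV ✓
Energy is conserved regardless of the path taken.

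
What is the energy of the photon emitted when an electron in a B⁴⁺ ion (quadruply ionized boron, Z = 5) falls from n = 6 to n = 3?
28.35 eV

The energy levels are E_n = -13.6057 Z² eV / n².

Energy at n = 6: E_6 = -13.6057 × 5² / 6² = -9.44840 eV
Energy at n = 3: E_3 = -13.6057 × 5² / 3² = -37.79361 eV

For emission (electron falling to lower state), the photon energy is:
E_photon = E_6 - E_3 = |-9.44840 - (-37.79361)|
E_photon = 28.35 eV

This energy is carried away by the emitted photon.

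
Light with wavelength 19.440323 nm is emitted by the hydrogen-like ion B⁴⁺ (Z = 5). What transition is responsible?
n = 4 → n = 2

First, find the photon energy from the wavelength (hc = 1239.84 eV·nm):
E = hc/λ = 1239.84 eV·nm / 19.440323 nm = 63.776718 eV

The energy levels of B⁴⁺ satisfy E_n = -13.6057 × 5² / n² eV, so an emission n_i → n_f releases
ΔE = 13.6057 × 5² × (1/n_f² − 1/n_i²) eV.

Setting ΔE equal to the photon energy:
1/n_f² − 1/n_i² = 63.776718 / (13.6057 × 5²) = 0.18750000

Since 1/n_i² must be positive, we need 1/n_f² > 0.18750000, i.e. n_f ≤ 2. For each allowed n_f, solve n_i = (1/n_f² − 0.18750000)^(−1/2) and check whether it is a whole number:
  n_f = 1: 1/n_i² = 1.00000000 − 0.18750000 = 0.81250000 → n_i = 1.109  (not an integer) ✗
  n_f = 2: 1/n_i² = 0.25000000 − 0.18750000 = 0.06250000 → n_i = 4.000  → integer, n_i = 4 ✓

Only n_f = 2 gives an integer upper level, n_i = 4.

The transition is from n = 4 to n = 2 (emission).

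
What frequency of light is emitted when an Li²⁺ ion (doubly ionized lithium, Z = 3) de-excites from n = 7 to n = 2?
6.7979e+15 Hz

First, find the transition energy:
E_7 = -13.6057 × 3² / 7² = -2.499006 eV
E_2 = -13.6057 × 3² / 2² = -30.612825 eV
|ΔE| = |E_2 - E_7| = 28.113819 eV

Convert to Joules: E = 28.113819 eV × (1.602177 × 10⁻¹⁹ J/eV) = 4.504331e-18 J

Using E = hf:
f = E/h = 4.504331e-18 J / (6.62607 × 10⁻³⁴ J·s)
f = 6.7979e+15 Hz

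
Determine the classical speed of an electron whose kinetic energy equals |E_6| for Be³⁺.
1.458e+06 m/s (or 0.486490% of c)

The binding energy at n = 6 for Be³⁺ is:
E_6 = -13.6057 × 4²/6² = -6.04697778 eV
|E_6| = 6.04697778 eV

Convert to Joules:
KE = 6.04697778 eV × (1.602177 × 10⁻¹⁹ J/eV) = 9.68833e-19 J

Using KE = ½mv²:
v = √(2·KE/m_e)
v = √(2 × 9.68833e-19 J / 9.10938 × 10⁻³¹ kg)
v = 1.458e+06 m/s

This is approximately 0.486490% the speed of light.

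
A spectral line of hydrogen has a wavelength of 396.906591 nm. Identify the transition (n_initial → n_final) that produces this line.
n = 7 → n = 2

First, find the photon energy from the wavelength (hc = 1239.84 eV·nm):
E = hc/λ = 1239.84 eV·nm / 396.906591 nm = 3.1237577 eV

The energy levels of hydrogen satisfy E_n = -13.6057 / n² eV, so an emission n_i → n_f releases
ΔE = 13.6057 × (1/n_f² − 1/n_i²) eV.

Setting ΔE equal to the photon energy:
1/n_f² − 1/n_i² = 3.1237577 / 13.6057 = 0.22959184

Since 1/n_i² must be positive, we need 1/n_f² > 0.22959184, i.e. n_f ≤ 2. For each allowed n_f, solve n_i = (1/n_f² − 0.22959184)^(−1/2) and check whether it is a whole number:
  n_f = 1: 1/n_i² = 1.00000000 − 0.22959184 = 0.77040816 → n_i = 1.139  (not an integer) ✗
  n_f = 2: 1/n_i² = 0.25000000 − 0.22959184 = 0.02040816 → n_i = 7.000  → integer, n_i = 7 ✓

Only n_f = 2 gives an integer upper level, n_i = 7.

The transition is from n = 7 to n = 2 (emission).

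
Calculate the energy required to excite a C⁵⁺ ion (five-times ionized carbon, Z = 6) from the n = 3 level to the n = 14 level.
51.92379 eV

The energy levels of a hydrogen-like atom are E_n = -13.6057 Z² eV / n².

Energy at n = 3: E_3 = -13.6057 × 6² / 3² = -54.42280000 eV
Energy at n = 14: E_14 = -13.6057 × 6² / 14² = -2.49900612 eV

The excitation energy is the difference:
ΔE = E_14 - E_3
ΔE = -2.49900612 - (-54.42280000)
ΔE = 51.92379 eV

Since this is positive, energy must be absorbed (photon absorption).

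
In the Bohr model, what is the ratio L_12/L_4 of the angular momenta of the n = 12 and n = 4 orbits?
3.00

In the Bohr model, L_n = nℏ, so the ratio is purely the ratio of quantum numbers:

L_12/L_4 = 12ℏ / 4ℏ = 12/4 = 3.00

The angular momentum scales linearly with n.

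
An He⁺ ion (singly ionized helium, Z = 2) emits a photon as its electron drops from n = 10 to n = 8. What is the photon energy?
0.31 eV

The energy levels are E_n = -13.6057 Z² eV / n².

Energy at n = 10: E_10 = -13.6057 × 2² / 10² = -0.54423 eV
Energy at n = 8: E_8 = -13.6057 × 2² / 8² = -0.85036 eV

For emission (electron falling to lower state), the photon energy is:
E_photon = E_10 - E_8 = |-0.54423 - (-0.85036)|
E_photon = 0.31 eV

This energy is carried away by the emitted photon.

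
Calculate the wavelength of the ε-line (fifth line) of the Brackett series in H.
1816.92248 nm

The lines of a series are numbered from the longest wavelength (smallest ΔE) outward; the fifth line is the transition from n = n_f + 5 to n_f.
The Brackett series has all transitions ending at n_f = 4.

For H, the fifth line (ε-line) is the jump from n = 9 to n = 4:
E_9 = -13.6057 / 9² = -0.16797160494 eV
E_4 = -13.6057 / 4² = -0.85035625000 eV
ΔE = E_9 - E_4 = 0.68238464506 eV

λ = hc/E = 1239.84 eV·nm / 0.68238464506 eV
λ = 1816.92248 nm

This is the ε-line of the Brackett series in H.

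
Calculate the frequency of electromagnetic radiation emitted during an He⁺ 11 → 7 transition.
1.5980e+14 Hz

First, find the transition energy:
E_11 = -13.6057 × 2² / 11² = -0.44977521 eV
E_7 = -13.6057 × 2² / 7² = -1.11066939 eV
|ΔE| = |E_7 - E_11| = 0.66089418 eV

Convert to Joules: E = 0.66089418 eV × (1.602177 × 10⁻¹⁹ J/eV) = 1.058869e-19 J

Using E = hf:
f = E/h = 1.058869e-19 J / (6.62607 × 10⁻³⁴ J·s)
f = 1.5980e+14 Hz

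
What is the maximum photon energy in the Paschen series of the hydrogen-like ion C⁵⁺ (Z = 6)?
54.42 eV

The series limit corresponds to the transition from n = ∞ to n = 3.
This is the highest energy (shortest wavelength) transition in the Paschen series.

E_∞ = 0 eV
E_3 = -13.6057 × 6² / 3² = -54.42 eV

Energy at series limit:
ΔE = E_∞ - E_3 = 0 - (-54.42) = 54.42 eV

This energy equals the ionization energy from the n = 3 state of C⁵⁺.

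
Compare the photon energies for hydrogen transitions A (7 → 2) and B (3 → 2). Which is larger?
7 → 2

Calculate the energy for each transition:

Transition 7 → 2:
ΔE₁ = |E_2 - E_7| = |-13.6057/2² - (-13.6057/7²)|
ΔE₁ = |-3.40142500 - (-0.27766735)| = 3.12376 eV

Transition 3 → 2:
ΔE₂ = |E_2 - E_3| = |-13.6057/2² - (-13.6057/3²)|
ΔE₂ = |-3.40142500 - (-1.51174444)| = 1.88968 eV

Since 3.12376 eV > 1.88968 eV, the transition 7 → 2 emits the more energetic photon.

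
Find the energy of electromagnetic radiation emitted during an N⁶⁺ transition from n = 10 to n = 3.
67.408685 eV

The energy levels are E_n = -13.6057 Z² eV / n².

Energy at n = 10: E_10 = -13.6057 × 7² / 10² = -6.666793000 eV
Energy at n = 3: E_3 = -13.6057 × 7² / 3² = -74.075477778 eV

For emission (electron falling to lower state), the photon energy is:
E_photon = E_10 - E_3 = |-6.666793000 - (-74.075477778)|
E_photon = 67.408685 eV

This energy is carried away by the emitted photon.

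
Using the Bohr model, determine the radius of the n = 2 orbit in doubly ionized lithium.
0.070557 nm (or 0.705570 Å)

The Bohr radius formula is:
r_n = n² a₀ / Z

where a₀ = 0.052917721 nm is the Bohr radius.

For Li²⁺ (Z = 3) at n = 2:
r_2 = 2² × 0.052917721 nm / 3
r_2 = 4 × 0.052917721 nm / 3
r_2 = 0.2116709 nm / 3
r_2 = 0.070557 nm

The electron orbits at approximately 0.070557 nm from the nucleus.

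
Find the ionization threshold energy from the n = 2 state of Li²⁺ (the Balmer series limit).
30.6128 eV

The series limit corresponds to the transition from n = ∞ to n = 2.
This is the highest energy (shortest wavelength) transition in the Balmer series.

E_∞ = 0 eV
E_2 = -13.6057 × 3² / 2² = -30.6128 eV

Energy at series limit:
ΔE = E_∞ - E_2 = 0 - (-30.6128) = 30.6128 eV

This energy equals the ionization energy from the n = 2 state of Li²⁺.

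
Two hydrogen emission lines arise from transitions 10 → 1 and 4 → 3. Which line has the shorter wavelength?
10 → 1

Calculate the energy for each transition:

Transition 10 → 1:
ΔE₁ = |E_1 - E_10| = |-13.6057/1² - (-13.6057/10²)|
ΔE₁ = |-13.60570000000 - (-0.13605700000)| = 13.46964300 eV

Transition 4 → 3:
ΔE₂ = |E_3 - E_4| = |-13.6057/3² - (-13.6057/4²)|
ΔE₂ = |-1.51174444444 - (-0.85035625000)| = 0.66138819 eV

Since 13.46964300 eV > 0.66138819 eV, the transition 10 → 1 emits the more energetic photon.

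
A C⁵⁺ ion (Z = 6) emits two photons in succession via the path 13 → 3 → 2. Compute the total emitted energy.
119.5530 eV

The energy levels of C⁵⁺ are E_n = -13.6057 × 6² / n² eV.

First transition (13 → 3):
ΔE₁ = |E_3 - E_13|
ΔE₁ = |-54.4228000000 - (-2.8982556213)| = 51.5245444 eV

Second transition (3 → 2):
ΔE₂ = |E_2 - E_3|
ΔE₂ = |-122.4513000000 - (-54.4228000000)| = 68.0285000 eV

Total energy released:
E_total = ΔE₁ + ΔE₂ = 51.5245444 + 68.0285000 = 119.5530 eV

Note: This equals the direct transition 13 → 2: 119.5530 eV ✓
Energy is conserved regardless of the path taken.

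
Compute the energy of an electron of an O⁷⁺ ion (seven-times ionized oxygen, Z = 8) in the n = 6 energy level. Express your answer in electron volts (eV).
-24.19 eV

The energy levels of a hydrogen-like atom are given by:
E_n = -13.6057 Z² / n² eV  (with Z = 8 for O⁷⁺)

For n = 6:
E_6 = -13.6057 × 8² / 6²
E_6 = -13.6057 × 64 / 36
E_6 = -24.19 eV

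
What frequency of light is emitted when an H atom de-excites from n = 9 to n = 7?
2.65243e+13 Hz

First, find the transition energy:
E_9 = -13.6057 / 9² = -0.167971605 eV
E_7 = -13.6057 / 7² = -0.277667347 eV
|ΔE| = |E_7 - E_9| = 0.109695742 eV

Convert to Joules: E = 0.109695742 eV × (1.602177 × 10⁻¹⁹ J/eV) = 1.7575199e-20 J

Using E = hf:
f = E/h = 1.7575199e-20 J / (6.62607 × 10⁻³⁴ J·s)
f = 2.65243e+13 Hz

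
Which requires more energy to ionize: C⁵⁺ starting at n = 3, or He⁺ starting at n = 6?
C⁵⁺ at n = 3 (E = -54.423 eV)

Using E_n = -13.6057 Z² / n² eV:

C⁵⁺ (Z = 6) at n = 3:
E = -13.6057 × 6² / 3² = -13.6057 × 36 / 9 = -54.422800 eV

He⁺ (Z = 2) at n = 6:
E = -13.6057 × 2² / 6² = -13.6057 × 4 / 36 = -1.511744 eV

Since -54.422800 eV < -1.511744 eV,
C⁵⁺ at n = 3 is more tightly bound (requires more energy to ionize).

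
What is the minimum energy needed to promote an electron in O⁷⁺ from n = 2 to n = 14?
213.249 eV

The energy levels of a hydrogen-like atom are E_n = -13.6057 Z² eV / n².

Energy at n = 2: E_2 = -13.6057 × 8² / 2² = -217.691200 eV
Energy at n = 14: E_14 = -13.6057 × 8² / 14² = -4.442678 eV

The excitation energy is the difference:
ΔE = E_14 - E_2
ΔE = -4.442678 - (-217.691200)
ΔE = 213.249 eV

Since this is positive, energy must be absorbed (photon absorption).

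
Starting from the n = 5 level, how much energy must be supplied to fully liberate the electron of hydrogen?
0.544228 eV

The ionization energy is the energy needed to remove the electron completely (n → ∞).

For hydrogen, E_n = -13.6057 eV / n².

At n = 5: E_5 = -13.6057 / 5² = -0.544228000 eV
At n = ∞: E_∞ = 0 eV

Ionization energy = E_∞ - E_5 = 0 - (-0.544228000) = 0.544228000 eV
Ionization energy ≈ 0.544228 eV

This is also called the binding energy of the electron in state n = 5.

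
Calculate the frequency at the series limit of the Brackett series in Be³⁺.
3.290e+15 Hz

The series limit corresponds to the transition from n = ∞ to n = 4.
This is the highest energy (shortest wavelength) transition in the Brackett series.

E_∞ = 0 eV
E_4 = -13.6057 × 4² / 4² = -13.60570 eV

Energy at series limit:
ΔE = E_∞ - E_4 = 0 - (-13.60570) = 13.60570 eV
E = 13.60570 eV × (1.602177 × 10⁻¹⁹ J/eV) = 2.17987e-18 J
f = E/h = 2.17987e-18 J / (6.62607 × 10⁻³⁴ J·s) = 3.290e+15 Hz

This energy equals the ionization energy from the n = 4 state of Be³⁺.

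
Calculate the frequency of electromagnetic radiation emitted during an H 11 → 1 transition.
3.263e+15 Hz

First, find the transition energy:
E_11 = -13.6057 / 11² = -0.112444 eV
E_1 = -13.6057 / 1² = -13.605700 eV
|ΔE| = |E_1 - E_11| = 13.493256 eV

Convert to Joules: E = 13.493256 eV × (1.602177 × 10⁻¹⁹ J/eV) = 2.16186e-18 J

Using E = hf:
f = E/h = 2.16186e-18 J / (6.62607 × 10⁻³⁴ J·s)
f = 3.263e+15 Hz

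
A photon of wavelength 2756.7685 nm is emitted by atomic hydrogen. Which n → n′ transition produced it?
n = 12 → n = 5

First, find the photon energy from the wavelength (hc = 1239.84 eV·nm):
E = hc/λ = 1239.84 eV·nm / 2756.7685 nm = 0.44974397 eV

The energy levels of hydrogen satisfy E_n = -13.6057 / n² eV, so an emission n_i → n_f releases
ΔE = 13.6057 × (1/n_f² − 1/n_i²) eV.

Setting ΔE equal to the photon energy:
1/n_f² − 1/n_i² = 0.44974397 / 13.6057 = 0.033055555

Since 1/n_i² must be positive, we need 1/n_f² > 0.033055555, i.e. n_f ≤ 5. For each allowed n_f, solve n_i = (1/n_f² − 0.033055555)^(−1/2) and check whether it is a whole number:
  n_f = 1: 1/n_i² = 1.000000000 − 0.033055555 = 0.966944445 → n_i = 1.017  (not an integer) ✗
  n_f = 2: 1/n_i² = 0.250000000 − 0.033055555 = 0.216944445 → n_i = 2.147  (not an integer) ✗
  n_f = 3: 1/n_i² = 0.111111111 − 0.033055555 = 0.078055556 → n_i = 3.579  (not an integer) ✗
  n_f = 4: 1/n_i² = 0.062500000 − 0.033055555 = 0.029444445 → n_i = 5.828  (not an integer) ✗
  n_f = 5: 1/n_i² = 0.040000000 − 0.033055555 = 0.006944445 → n_i = 12.000  → integer, n_i = 12 ✓

Only n_f = 5 gives an integer upper level, n_i = 12.

The transition is from n = 12 to n = 5 (emission).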